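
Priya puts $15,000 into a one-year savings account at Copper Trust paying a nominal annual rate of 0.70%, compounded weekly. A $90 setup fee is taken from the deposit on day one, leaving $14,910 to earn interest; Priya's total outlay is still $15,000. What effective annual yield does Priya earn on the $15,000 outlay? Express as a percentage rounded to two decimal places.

Value after one year: 14,910 × (1 + 0.0070/52)^52 = 14,910 × 1.007024 = $15,014.73.
Effective yield on the $15,000 outlay: 15,014.73 / 15,000 − 1 = 0.000982 = 0.10%.

0.10%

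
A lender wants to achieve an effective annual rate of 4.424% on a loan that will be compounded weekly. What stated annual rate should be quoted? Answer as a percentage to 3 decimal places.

4.331%

(1 + r/52)^52 − 1 = 0.04424, so 1 + r/52 = 1.04424^(1/52).
r/52 = 0.000833, so r = 0.043307 = 4.331%.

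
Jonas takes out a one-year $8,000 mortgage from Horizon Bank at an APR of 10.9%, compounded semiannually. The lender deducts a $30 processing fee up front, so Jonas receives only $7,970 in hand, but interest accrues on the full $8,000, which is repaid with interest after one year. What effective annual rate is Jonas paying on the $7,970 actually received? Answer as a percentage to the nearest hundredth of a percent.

Amount owed after one year: 8,000 × (1 + 0.109/2)^2 = 8,000 × 1.111970 = $8,895.76.
Effective rate on net proceeds: 8,895.76 / 7,970 − 1 = 0.116156 = 11.62%.

11.62%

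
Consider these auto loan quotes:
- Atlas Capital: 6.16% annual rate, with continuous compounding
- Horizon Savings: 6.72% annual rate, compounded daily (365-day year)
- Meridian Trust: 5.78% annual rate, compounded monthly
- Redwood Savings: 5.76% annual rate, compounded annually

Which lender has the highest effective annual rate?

Atlas Capital: e^0.0616 − 1 = 6.354%
Horizon Savings: (1 + 0.0672/365)^365 − 1 = 6.950%
Meridian Trust: (1 + 0.0578/12)^12 − 1 = 5.936%
Redwood Savings: compounded annually, EAR = 5.760%
The highest effective annual rate is Horizon Savings at 6.950%.

Horizon Savings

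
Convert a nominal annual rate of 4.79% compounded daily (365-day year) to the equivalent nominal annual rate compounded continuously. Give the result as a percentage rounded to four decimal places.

4.7897%

EAR = (1 + 0.0479/365)^365 − 1 = 0.049062.
Equivalent continuous rate: r = ln(1 + 0.049062) = 0.047897 = 4.7897%.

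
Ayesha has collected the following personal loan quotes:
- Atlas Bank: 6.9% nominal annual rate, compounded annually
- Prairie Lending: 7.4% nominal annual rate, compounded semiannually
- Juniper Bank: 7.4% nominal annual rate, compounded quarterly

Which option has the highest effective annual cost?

Atlas Bank: compounded annually, EAR = 6.900%
Prairie Lending: (1 + 0.074/2)^2 − 1 = 7.537%
Juniper Bank: (1 + 0.074/4)^4 − 1 = 7.608%
The highest effective annual rate is Juniper Bank at 7.608%.

Juniper Bank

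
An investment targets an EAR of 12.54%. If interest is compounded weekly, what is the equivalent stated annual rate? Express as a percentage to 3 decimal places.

11.827%

(1 + r/52)^52 − 1 = 0.1254, so 1 + r/52 = 1.1254^(1/52).
r/52 = 0.002274, so r = 0.118273 = 11.827%.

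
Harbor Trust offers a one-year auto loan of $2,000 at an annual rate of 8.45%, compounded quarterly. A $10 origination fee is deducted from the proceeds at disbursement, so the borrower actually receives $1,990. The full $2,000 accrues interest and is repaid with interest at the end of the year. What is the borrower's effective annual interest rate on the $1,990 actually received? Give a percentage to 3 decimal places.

9.268%

Amount owed after one year: 2,000 × (1 + 0.0845/4)^4 = 2,000 × 1.087216 = $2,174.43.
Effective rate on net proceeds: 2,174.43 / 1,990 − 1 = 0.092679 = 9.268%.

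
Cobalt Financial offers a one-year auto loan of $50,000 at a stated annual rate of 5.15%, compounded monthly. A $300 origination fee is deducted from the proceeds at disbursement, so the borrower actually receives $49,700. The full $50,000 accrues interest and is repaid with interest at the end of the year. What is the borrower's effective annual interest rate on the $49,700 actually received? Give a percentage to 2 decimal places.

5.91%

Amount owed after one year: 50,000 × (1 + 0.0515/12)^12 = 50,000 × 1.052733 = $52,636.66.
Effective rate on net proceeds: 52,636.66 / 49,700 − 1 = 0.059088 = 5.91%.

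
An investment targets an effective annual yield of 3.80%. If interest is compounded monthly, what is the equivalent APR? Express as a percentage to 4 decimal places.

3.7354%

(1 + r/12)^12 − 1 = 0.0380, so 1 + r/12 = 1.0380^(1/12).
r/12 = 0.003113, so r = 0.037354 = 3.7354%.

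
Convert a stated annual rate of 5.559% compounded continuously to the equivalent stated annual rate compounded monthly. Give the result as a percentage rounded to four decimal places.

5.5719%

EAR under continuous compounding: e^0.05559 − 1 = 0.057164.
Solve (1 + r/12)^12 = 1.057164: r/12 = 1.057164^(1/12) − 1 = 0.004643, so r = 0.055719 = 5.5719%.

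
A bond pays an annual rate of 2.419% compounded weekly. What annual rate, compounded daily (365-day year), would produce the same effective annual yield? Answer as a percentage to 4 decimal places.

EAR = (1 + 0.02419/52)^52 − 1 = 0.024479.
Solve (1 + r/365)^365 = 1.024479: r/365 = 1.024479^(1/365) − 1 = 0.000066, so r = 0.024185 = 2.4185%.

2.4185%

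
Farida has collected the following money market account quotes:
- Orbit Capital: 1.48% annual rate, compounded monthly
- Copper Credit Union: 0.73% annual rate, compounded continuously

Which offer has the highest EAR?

Orbit Capital: (1 + 0.0148/12)^12 − 1 = 1.490%
Copper Credit Union: e^0.0073 − 1 = 0.733%
The highest effective annual rate is Orbit Capital at 1.490%.

Orbit Capital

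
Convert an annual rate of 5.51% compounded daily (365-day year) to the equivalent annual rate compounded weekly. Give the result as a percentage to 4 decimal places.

5.5125%

EAR = (1 + 0.0551/365)^365 − 1 = 0.056642.
Solve (1 + r/52)^52 = 1.056642: r/52 = 1.056642^(1/52) − 1 = 0.001060, so r = 0.055125 = 5.5125%.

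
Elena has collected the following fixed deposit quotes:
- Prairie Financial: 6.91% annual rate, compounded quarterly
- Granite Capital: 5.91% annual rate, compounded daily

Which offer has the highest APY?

Prairie Financial

Prairie Financial: (1 + 0.0691/4)^4 − 1 = 7.091%
Granite Capital: (1 + 0.0591/365)^365 − 1 = 6.088%
The highest effective annual rate is Prairie Financial at 7.091%.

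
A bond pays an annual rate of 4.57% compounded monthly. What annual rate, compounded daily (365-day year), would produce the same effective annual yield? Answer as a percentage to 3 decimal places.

4.562%

EAR = (1 + 0.0457/12)^12 − 1 = 0.046669.
Solve (1 + r/365)^365 = 1.046669: r/365 = 1.046669^(1/365) − 1 = 0.000125, so r = 0.045616 = 4.562%.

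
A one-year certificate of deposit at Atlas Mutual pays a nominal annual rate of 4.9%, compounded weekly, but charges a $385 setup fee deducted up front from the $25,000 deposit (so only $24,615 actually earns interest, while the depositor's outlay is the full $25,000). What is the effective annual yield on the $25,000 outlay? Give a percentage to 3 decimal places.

3.402%

Value after one year: 24,615 × (1 + 0.049/52)^52 = 24,615 × 1.050196 = $25,850.58.
Effective yield on the $25,000 outlay: 25,850.58 / 25,000 − 1 = 0.034023 = 3.402%.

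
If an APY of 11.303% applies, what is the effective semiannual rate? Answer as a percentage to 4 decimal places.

5.5002%

The per-half-year rate i satisfies (1 + i)^2 = 1 + 0.11303.
i = 1.11303^(1/2) − 1 = 0.0550024 = 5.5002%.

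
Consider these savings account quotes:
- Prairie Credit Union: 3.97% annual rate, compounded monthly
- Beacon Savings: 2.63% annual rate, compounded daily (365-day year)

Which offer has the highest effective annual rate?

Prairie Credit Union: (1 + 0.0397/12)^12 − 1 = 4.043%
Beacon Savings: (1 + 0.0263/365)^365 − 1 = 2.665%
The highest effective annual rate is Prairie Credit Union at 4.043%.

Prairie Credit Union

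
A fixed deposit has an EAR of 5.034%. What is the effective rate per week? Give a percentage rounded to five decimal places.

0.09449%

The per-week rate i satisfies (1 + i)^52 = 1 + 0.05034.
i = 1.05034^(1/52) − 1 = 0.0009449 = 0.09449%.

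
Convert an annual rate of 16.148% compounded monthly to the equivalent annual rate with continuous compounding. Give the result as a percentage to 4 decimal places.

EAR = (1 + 0.16148/12)^12 − 1 = 0.173984.
Equivalent continuous rate: r = ln(1 + 0.173984) = 0.160403 = 16.0403%.

16.0403%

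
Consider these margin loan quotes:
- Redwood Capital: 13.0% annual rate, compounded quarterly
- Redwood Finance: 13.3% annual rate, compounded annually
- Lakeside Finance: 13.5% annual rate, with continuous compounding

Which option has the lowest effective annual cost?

Redwood Capital: (1 + 0.130/4)^4 − 1 = 13.648%
Redwood Finance: compounded annually, EAR = 13.300%
Lakeside Finance: e^0.135 − 1 = 14.454%
The lowest effective annual rate is Redwood Finance at 13.300%.

Redwood Finance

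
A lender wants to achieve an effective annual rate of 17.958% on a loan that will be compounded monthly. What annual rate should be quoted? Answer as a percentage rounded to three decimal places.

(1 + r/12)^12 − 1 = 0.17958, so 1 + r/12 = 1.17958^(1/12).
r/12 = 0.013858, so r = 0.166300 = 16.630%.

16.630%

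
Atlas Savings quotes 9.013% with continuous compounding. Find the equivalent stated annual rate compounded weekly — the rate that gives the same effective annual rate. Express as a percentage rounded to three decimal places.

EAR under continuous compounding: e^0.09013 − 1 = 0.094317.
Solve (1 + r/52)^52 = 1.094317: r/52 = 1.094317^(1/52) − 1 = 0.001735, so r = 0.090208 = 9.021%.

9.021%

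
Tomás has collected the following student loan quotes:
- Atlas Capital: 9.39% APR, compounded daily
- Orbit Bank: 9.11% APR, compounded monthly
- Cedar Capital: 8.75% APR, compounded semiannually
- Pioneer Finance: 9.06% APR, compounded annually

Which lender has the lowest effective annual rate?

Cedar Capital

Atlas Capital: (1 + 0.0939/365)^365 − 1 = 9.844%
Orbit Bank: (1 + 0.0911/12)^12 − 1 = 9.500%
Cedar Capital: (1 + 0.0875/2)^2 − 1 = 8.941%
Pioneer Finance: compounded annually, EAR = 9.060%
The lowest effective annual rate is Cedar Capital at 8.941%.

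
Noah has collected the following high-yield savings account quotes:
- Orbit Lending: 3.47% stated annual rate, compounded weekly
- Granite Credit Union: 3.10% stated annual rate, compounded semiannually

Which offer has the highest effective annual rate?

Orbit Lending: (1 + 0.0347/52)^52 − 1 = 3.530%
Granite Credit Union: (1 + 0.0310/2)^2 − 1 = 3.124%
The highest effective annual rate is Orbit Lending at 3.530%.

Orbit Lending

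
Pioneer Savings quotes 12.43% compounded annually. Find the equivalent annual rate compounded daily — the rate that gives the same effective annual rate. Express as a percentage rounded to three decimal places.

Compounded annually, EAR = nominal = 0.124300.
Solve (1 + r/365)^365 = 1.124300: r/365 = 1.124300^(1/365) − 1 = 0.000321, so r = 0.117179 = 11.718%.

11.718%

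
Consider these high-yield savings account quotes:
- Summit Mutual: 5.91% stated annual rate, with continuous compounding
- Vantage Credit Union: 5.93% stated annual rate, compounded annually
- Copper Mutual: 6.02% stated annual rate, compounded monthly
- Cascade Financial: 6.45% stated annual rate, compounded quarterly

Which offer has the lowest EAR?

Vantage Credit Union

Summit Mutual: e^0.0591 − 1 = 6.088%
Vantage Credit Union: compounded annually, EAR = 5.930%
Copper Mutual: (1 + 0.0602/12)^12 − 1 = 6.189%
Cascade Financial: (1 + 0.0645/4)^4 − 1 = 6.608%
The lowest effective annual rate is Vantage Credit Union at 5.930%.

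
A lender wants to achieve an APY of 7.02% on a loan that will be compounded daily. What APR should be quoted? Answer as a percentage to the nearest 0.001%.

6.785%

(1 + r/365)^365 − 1 = 0.0702, so 1 + r/365 = 1.0702^(1/365).
r/365 = 0.000186, so r = 0.067852 = 6.785%.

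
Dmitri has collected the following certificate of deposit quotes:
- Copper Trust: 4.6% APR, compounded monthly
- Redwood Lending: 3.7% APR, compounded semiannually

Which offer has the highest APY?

Copper Trust: (1 + 0.046/12)^12 − 1 = 4.698%
Redwood Lending: (1 + 0.037/2)^2 − 1 = 3.734%
The highest effective annual rate is Copper Trust at 4.698%.

Copper Trust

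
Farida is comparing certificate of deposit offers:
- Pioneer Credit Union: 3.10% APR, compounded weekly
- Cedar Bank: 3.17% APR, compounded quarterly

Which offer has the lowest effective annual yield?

Pioneer Credit Union

Pioneer Credit Union: (1 + 0.0310/52)^52 − 1 = 3.148%
Cedar Bank: (1 + 0.0317/4)^4 − 1 = 3.208%
The lowest effective annual rate is Pioneer Credit Union at 3.148%.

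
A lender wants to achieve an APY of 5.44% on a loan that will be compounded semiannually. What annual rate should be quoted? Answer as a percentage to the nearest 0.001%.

5.368%

(1 + r/2)^2 − 1 = 0.0544, so 1 + r/2 = 1.0544^(1/2).
r/2 = 0.026840, so r = 0.053680 = 5.368%.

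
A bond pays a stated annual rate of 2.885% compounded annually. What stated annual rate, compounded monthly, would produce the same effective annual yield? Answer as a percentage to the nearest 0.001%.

2.848%

Compounded annually, EAR = nominal = 0.028850.
Solve (1 + r/12)^12 = 1.028850: r/12 = 1.028850^(1/12) − 1 = 0.002373, so r = 0.028475 = 2.848%.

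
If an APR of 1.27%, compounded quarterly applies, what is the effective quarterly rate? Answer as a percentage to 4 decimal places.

0.3175%

With a nominal annual rate compounded quarterly, the periodic rate is the nominal rate divided by 4.
i = 0.0127 / 4 = 0.0031750 = 0.3175%.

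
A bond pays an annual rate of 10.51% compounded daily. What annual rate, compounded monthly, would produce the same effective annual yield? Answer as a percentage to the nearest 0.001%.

EAR = (1 + 0.1051/365)^365 − 1 = 0.110805.
Solve (1 + r/12)^12 = 1.110805: r/12 = 1.110805^(1/12) − 1 = 0.008796, so r = 0.105546 = 10.555%.

10.555%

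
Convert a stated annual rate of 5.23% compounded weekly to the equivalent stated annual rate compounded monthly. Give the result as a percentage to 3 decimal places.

EAR = (1 + 0.0523/52)^52 − 1 = 0.053664.
Solve (1 + r/12)^12 = 1.053664: r/12 = 1.053664^(1/12) − 1 = 0.004366, so r = 0.052388 = 5.239%.

5.239%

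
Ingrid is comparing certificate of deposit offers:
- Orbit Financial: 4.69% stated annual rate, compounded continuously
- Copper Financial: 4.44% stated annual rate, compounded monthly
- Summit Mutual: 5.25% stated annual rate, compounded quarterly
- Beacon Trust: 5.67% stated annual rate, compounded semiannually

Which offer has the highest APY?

Beacon Trust

Orbit Financial: e^0.0469 − 1 = 4.802%
Copper Financial: (1 + 0.0444/12)^12 − 1 = 4.531%
Summit Mutual: (1 + 0.0525/4)^4 − 1 = 5.354%
Beacon Trust: (1 + 0.0567/2)^2 − 1 = 5.750%
The highest effective annual rate is Beacon Trust at 5.750%.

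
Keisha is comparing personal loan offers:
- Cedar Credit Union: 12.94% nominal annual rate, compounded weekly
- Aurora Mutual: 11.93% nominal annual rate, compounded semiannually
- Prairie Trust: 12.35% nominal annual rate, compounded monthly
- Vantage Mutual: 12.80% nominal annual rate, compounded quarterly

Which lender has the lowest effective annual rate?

Aurora Mutual

Cedar Credit Union: (1 + 0.1294/52)^52 − 1 = 13.796%
Aurora Mutual: (1 + 0.1193/2)^2 − 1 = 12.286%
Prairie Trust: (1 + 0.1235/12)^12 − 1 = 13.074%
Vantage Mutual: (1 + 0.1280/4)^4 − 1 = 13.428%
The lowest effective annual rate is Aurora Mutual at 12.286%.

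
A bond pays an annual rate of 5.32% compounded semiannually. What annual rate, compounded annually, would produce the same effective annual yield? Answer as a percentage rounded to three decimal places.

5.391%

EAR = (1 + 0.0532/2)^2 − 1 = 0.053908.
Compounded annually, the equivalent nominal rate is the EAR itself: 5.391%.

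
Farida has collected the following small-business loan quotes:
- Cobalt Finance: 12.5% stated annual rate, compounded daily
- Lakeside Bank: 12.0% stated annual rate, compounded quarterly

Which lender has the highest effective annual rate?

Cobalt Finance

Cobalt Finance: (1 + 0.125/365)^365 − 1 = 13.312%
Lakeside Bank: (1 + 0.120/4)^4 − 1 = 12.551%
The highest effective annual rate is Cobalt Finance at 13.312%.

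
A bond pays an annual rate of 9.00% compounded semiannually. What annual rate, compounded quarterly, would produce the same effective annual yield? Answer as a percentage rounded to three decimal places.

EAR = (1 + 0.0900/2)^2 − 1 = 0.092025.
Solve (1 + r/4)^4 = 1.092025: r/4 = 1.092025^(1/4) − 1 = 0.022252, so r = 0.089010 = 8.901%.

8.901%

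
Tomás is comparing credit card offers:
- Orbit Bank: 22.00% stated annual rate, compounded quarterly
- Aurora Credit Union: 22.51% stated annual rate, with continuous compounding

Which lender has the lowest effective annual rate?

Orbit Bank: (1 + 0.2200/4)^4 − 1 = 23.882%
Aurora Credit Union: e^0.2251 − 1 = 25.245%
The lowest effective annual rate is Orbit Bank at 23.882%.

Orbit Bank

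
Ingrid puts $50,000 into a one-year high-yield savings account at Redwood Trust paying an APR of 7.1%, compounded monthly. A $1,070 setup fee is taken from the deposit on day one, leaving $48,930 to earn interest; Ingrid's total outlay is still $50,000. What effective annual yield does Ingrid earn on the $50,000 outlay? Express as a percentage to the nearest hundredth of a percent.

5.04%

Value after one year: 48,930 × (1 + 0.071/12)^12 = 48,930 × 1.073357 = $52,519.34.
Effective yield on the $50,000 outlay: 52,519.34 / 50,000 − 1 = 0.050387 = 5.04%.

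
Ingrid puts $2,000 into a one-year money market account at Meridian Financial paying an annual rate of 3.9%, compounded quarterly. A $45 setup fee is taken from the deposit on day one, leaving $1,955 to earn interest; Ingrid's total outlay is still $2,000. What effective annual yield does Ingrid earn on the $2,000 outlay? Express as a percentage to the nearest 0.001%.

Value after one year: 1,955 × (1 + 0.039/4)^4 = 1,955 × 1.039574 = $2,032.37.
Effective yield on the $2,000 outlay: 2,032.37 / 2,000 − 1 = 0.016184 = 1.618%.

1.618%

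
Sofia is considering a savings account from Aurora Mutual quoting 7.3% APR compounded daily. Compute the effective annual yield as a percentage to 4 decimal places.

7.5723%

EAR = (1 + 0.073/365)^365 − 1.
= 1.075723 − 1 = 7.5723%.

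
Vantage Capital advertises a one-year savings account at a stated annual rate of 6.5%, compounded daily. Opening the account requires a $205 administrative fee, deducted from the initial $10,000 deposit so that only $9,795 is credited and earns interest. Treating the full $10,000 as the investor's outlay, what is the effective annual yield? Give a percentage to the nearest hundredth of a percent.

Value after one year: 9,795 × (1 + 0.065/365)^365 = 9,795 × 1.067153 = $10,452.76.
Effective yield on the $10,000 outlay: 10,452.76 / 10,000 − 1 = 0.045276 = 4.53%.

4.53%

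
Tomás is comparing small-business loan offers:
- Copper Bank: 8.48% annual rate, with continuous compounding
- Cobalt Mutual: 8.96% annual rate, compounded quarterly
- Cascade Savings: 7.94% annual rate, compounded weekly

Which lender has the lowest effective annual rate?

Copper Bank: e^0.0848 − 1 = 8.850%
Cobalt Mutual: (1 + 0.0896/4)^4 − 1 = 9.266%
Cascade Savings: (1 + 0.0794/52)^52 − 1 = 8.257%
The lowest effective annual rate is Cascade Savings at 8.257%.

Cascade Savings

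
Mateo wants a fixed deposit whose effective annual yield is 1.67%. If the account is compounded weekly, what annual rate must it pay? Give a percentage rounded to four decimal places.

1.6565%

(1 + r/52)^52 − 1 = 0.0167, so 1 + r/52 = 1.0167^(1/52).
r/52 = 0.000319, so r = 0.016565 = 1.6565%.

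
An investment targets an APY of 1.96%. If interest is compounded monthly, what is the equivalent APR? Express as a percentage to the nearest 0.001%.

(1 + r/12)^12 − 1 = 0.0196, so 1 + r/12 = 1.0196^(1/12).
r/12 = 0.001619, so r = 0.019426 = 1.943%.

1.943%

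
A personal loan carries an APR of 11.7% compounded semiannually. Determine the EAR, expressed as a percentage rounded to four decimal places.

12.0422%

EAR = (1 + 0.117/2)^2 − 1.
= (1 + 0.058500)^2 − 1 = 1.120422 − 1 = 12.0422%.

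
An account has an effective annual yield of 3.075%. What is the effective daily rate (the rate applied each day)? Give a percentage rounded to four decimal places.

0.0083%

The per-day rate i satisfies (1 + i)^365 = 1 + 0.03075.
i = 1.03075^(1/365) − 1 = 0.0000830 = 0.0083%.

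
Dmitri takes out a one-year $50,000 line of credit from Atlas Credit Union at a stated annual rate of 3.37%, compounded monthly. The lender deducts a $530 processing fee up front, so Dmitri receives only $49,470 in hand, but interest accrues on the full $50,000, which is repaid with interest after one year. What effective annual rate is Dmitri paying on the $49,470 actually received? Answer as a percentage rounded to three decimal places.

Amount owed after one year: 50,000 × (1 + 0.0337/12)^12 = 50,000 × 1.034225 = $51,711.27.
Effective rate on net proceeds: 51,711.27 / 49,470 − 1 = 0.045306 = 4.531%.

4.531%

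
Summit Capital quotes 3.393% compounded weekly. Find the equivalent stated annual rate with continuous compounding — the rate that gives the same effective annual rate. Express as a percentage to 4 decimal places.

EAR = (1 + 0.03393/52)^52 − 1 = 0.034501.
Equivalent continuous rate: r = ln(1 + 0.034501) = 0.033919 = 3.3919%.

3.3919%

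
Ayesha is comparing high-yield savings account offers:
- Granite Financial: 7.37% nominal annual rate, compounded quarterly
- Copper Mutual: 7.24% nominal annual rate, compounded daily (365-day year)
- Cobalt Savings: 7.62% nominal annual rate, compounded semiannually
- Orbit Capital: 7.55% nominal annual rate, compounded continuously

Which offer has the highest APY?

Granite Financial: (1 + 0.0737/4)^4 − 1 = 7.576%
Copper Mutual: (1 + 0.0724/365)^365 − 1 = 7.508%
Cobalt Savings: (1 + 0.0762/2)^2 − 1 = 7.765%
Orbit Capital: e^0.0755 − 1 = 7.842%
The highest effective annual rate is Orbit Capital at 7.842%.

Orbit Capital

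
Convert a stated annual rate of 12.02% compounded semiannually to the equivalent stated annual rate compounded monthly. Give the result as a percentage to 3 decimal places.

EAR = (1 + 0.1202/2)^2 − 1 = 0.123812.
Solve (1 + r/12)^12 = 1.123812: r/12 = 1.123812^(1/12) − 1 = 0.009775, so r = 0.117296 = 11.730%.

11.730%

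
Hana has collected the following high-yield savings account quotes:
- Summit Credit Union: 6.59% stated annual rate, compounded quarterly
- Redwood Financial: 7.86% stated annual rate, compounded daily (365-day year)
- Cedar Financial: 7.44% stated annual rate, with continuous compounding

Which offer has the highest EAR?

Summit Credit Union: (1 + 0.0659/4)^4 − 1 = 6.755%
Redwood Financial: (1 + 0.0786/365)^365 − 1 = 8.176%
Cedar Financial: e^0.0744 − 1 = 7.724%
The highest effective annual rate is Redwood Financial at 8.176%.

Redwood Financial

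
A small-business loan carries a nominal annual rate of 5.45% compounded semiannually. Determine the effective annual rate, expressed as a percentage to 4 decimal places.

5.5243%

EAR = (1 + 0.0545/2)^2 − 1.
= (1 + 0.027250)^2 − 1 = 1.055243 − 1 = 5.5243%.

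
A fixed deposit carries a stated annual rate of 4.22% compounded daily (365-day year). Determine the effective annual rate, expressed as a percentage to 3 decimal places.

EAR = (1 + 0.0422/365)^365 − 1.
= (1 + 0.000116)^365 − 1 = 1.043101 − 1 = 4.310%.

4.310%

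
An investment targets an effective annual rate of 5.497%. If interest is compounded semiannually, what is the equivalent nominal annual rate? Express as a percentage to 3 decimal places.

5.423%

(1 + r/2)^2 − 1 = 0.05497, so 1 + r/2 = 1.05497^(1/2).
r/2 = 0.027117, so r = 0.054235 = 5.423%.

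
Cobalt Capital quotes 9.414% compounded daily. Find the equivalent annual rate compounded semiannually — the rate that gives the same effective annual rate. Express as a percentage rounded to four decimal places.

9.6378%

EAR = (1 + 0.09414/365)^365 − 1 = 0.098700.
Solve (1 + r/2)^2 = 1.098700: r/2 = 1.098700^(1/2) − 1 = 0.048189, so r = 0.096378 = 9.6378%.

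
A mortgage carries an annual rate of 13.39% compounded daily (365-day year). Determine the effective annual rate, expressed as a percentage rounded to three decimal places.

14.325%

EAR = (1 + 0.1339/365)^365 − 1.
= (1 + 0.000367)^365 − 1 = 1.143250 − 1 = 14.325%.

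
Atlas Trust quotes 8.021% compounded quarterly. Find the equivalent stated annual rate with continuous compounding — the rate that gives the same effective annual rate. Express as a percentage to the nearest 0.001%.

7.942%

EAR = (1 + 0.08021/4)^4 − 1 = 0.082655.
Equivalent continuous rate: r = ln(1 + 0.082655) = 0.079416 = 7.942%.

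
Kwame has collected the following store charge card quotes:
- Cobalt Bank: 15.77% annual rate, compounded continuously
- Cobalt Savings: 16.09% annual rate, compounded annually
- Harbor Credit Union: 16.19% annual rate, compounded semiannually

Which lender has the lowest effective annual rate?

Cobalt Bank: e^0.1577 − 1 = 17.081%
Cobalt Savings: compounded annually, EAR = 16.090%
Harbor Credit Union: (1 + 0.1619/2)^2 − 1 = 16.845%
The lowest effective annual rate is Cobalt Savings at 16.090%.

Cobalt Savings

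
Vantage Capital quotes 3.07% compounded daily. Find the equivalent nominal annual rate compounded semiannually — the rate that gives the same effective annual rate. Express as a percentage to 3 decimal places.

EAR = (1 + 0.0307/365)^365 − 1 = 0.031175.
Solve (1 + r/2)^2 = 1.031175: r/2 = 1.031175^(1/2) − 1 = 0.015468, so r = 0.030936 = 3.094%.

3.094%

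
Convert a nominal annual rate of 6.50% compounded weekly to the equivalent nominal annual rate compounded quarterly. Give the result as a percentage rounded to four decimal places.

EAR = (1 + 0.0650/52)^52 − 1 = 0.067116.
Solve (1 + r/4)^4 = 1.067116: r/4 = 1.067116^(1/4) − 1 = 0.016372, so r = 0.065490 = 6.5490%.

6.5490%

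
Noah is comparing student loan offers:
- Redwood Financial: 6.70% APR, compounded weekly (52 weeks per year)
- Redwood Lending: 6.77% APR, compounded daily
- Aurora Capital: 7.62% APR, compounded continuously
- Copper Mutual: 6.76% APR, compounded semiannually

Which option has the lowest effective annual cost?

Redwood Financial: (1 + 0.0670/52)^52 − 1 = 6.925%
Redwood Lending: (1 + 0.0677/365)^365 − 1 = 7.004%
Aurora Capital: e^0.0762 − 1 = 7.918%
Copper Mutual: (1 + 0.0676/2)^2 − 1 = 6.874%
The lowest effective annual rate is Copper Mutual at 6.874%.

Copper Mutual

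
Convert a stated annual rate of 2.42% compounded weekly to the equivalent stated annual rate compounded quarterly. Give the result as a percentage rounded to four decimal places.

EAR = (1 + 0.0242/52)^52 − 1 = 0.024489.
Solve (1 + r/4)^4 = 1.024489: r/4 = 1.024489^(1/4) − 1 = 0.006067, so r = 0.024268 = 2.4268%.

2.4268%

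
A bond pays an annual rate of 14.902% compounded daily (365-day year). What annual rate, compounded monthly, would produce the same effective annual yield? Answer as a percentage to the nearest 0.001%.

14.992%

EAR = (1 + 0.14902/365)^365 − 1 = 0.160661.
Solve (1 + r/12)^12 = 1.160661: r/12 = 1.160661^(1/12) − 1 = 0.012493, so r = 0.149918 = 14.992%.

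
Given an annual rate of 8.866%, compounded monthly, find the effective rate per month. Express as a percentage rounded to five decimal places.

With a nominal annual rate compounded monthly, the periodic rate is the nominal rate divided by 12.
i = 0.08866 / 12 = 0.0073883 = 0.73883%.

0.73883%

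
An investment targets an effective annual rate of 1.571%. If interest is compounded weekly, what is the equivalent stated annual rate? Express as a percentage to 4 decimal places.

1.5590%

(1 + r/52)^52 − 1 = 0.01571, so 1 + r/52 = 1.01571^(1/52).
r/52 = 0.000300, so r = 0.015590 = 1.5590%.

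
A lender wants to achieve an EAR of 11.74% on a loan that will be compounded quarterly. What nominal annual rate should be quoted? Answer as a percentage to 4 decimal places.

11.2559%

(1 + r/4)^4 − 1 = 0.1174, so 1 + r/4 = 1.1174^(1/4).
r/4 = 0.028140, so r = 0.112559 = 11.2559%.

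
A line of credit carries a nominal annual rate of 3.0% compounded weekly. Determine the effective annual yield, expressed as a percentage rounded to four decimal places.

EAR = (1 + 0.030/52)^52 − 1.
= (1 + 0.000577)^52 − 1 = 1.030446 − 1 = 3.0446%.

3.0446%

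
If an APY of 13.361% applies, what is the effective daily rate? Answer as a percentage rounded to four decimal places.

0.0344%

The per-day rate i satisfies (1 + i)^365 = 1 + 0.13361.
i = 1.13361^(1/365) − 1 = 0.0003436 = 0.0344%.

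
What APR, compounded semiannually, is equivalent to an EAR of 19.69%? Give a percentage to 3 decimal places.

(1 + r/2)^2 − 1 = 0.1969, so 1 + r/2 = 1.1969^(1/2).
r/2 = 0.094029, so r = 0.188059 = 18.806%.

18.806%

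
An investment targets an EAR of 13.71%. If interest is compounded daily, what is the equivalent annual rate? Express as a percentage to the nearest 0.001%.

12.850%

(1 + r/365)^365 − 1 = 0.1371, so 1 + r/365 = 1.1371^(1/365).
r/365 = 0.000352, so r = 0.128504 = 12.850%.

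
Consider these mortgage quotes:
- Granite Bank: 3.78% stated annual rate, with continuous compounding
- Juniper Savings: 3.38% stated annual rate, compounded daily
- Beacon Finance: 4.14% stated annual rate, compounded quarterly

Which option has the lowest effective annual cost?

Juniper Savings

Granite Bank: e^0.0378 − 1 = 3.852%
Juniper Savings: (1 + 0.0338/365)^365 − 1 = 3.438%
Beacon Finance: (1 + 0.0414/4)^4 − 1 = 4.205%
The lowest effective annual rate is Juniper Savings at 3.438%.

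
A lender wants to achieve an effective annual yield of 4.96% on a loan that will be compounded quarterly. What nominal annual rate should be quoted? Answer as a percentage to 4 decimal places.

4.8703%

(1 + r/4)^4 − 1 = 0.0496, so 1 + r/4 = 1.0496^(1/4).
r/4 = 0.012176, so r = 0.048703 = 4.8703%.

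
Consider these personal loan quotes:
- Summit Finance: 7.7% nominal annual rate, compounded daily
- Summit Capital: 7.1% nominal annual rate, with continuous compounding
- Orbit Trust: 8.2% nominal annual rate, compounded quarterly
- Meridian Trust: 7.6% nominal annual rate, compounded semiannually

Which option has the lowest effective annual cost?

Summit Capital

Summit Finance: (1 + 0.077/365)^365 − 1 = 8.003%
Summit Capital: e^0.071 − 1 = 7.358%
Orbit Trust: (1 + 0.082/4)^4 − 1 = 8.456%
Meridian Trust: (1 + 0.076/2)^2 − 1 = 7.744%
The lowest effective annual rate is Summit Capital at 7.358%.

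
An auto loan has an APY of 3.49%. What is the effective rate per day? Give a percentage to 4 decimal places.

0.0094%

The per-day rate i satisfies (1 + i)^365 = 1 + 0.0349.
i = 1.0349^(1/365) − 1 = 0.0000940 = 0.0094%.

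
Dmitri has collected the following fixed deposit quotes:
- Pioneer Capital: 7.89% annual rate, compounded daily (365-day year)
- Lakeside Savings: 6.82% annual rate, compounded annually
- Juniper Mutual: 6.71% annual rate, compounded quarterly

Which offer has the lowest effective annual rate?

Pioneer Capital: (1 + 0.0789/365)^365 − 1 = 8.209%
Lakeside Savings: compounded annually, EAR = 6.820%
Juniper Mutual: (1 + 0.0671/4)^4 − 1 = 6.881%
The lowest effective annual rate is Lakeside Savings at 6.820%.

Lakeside Savings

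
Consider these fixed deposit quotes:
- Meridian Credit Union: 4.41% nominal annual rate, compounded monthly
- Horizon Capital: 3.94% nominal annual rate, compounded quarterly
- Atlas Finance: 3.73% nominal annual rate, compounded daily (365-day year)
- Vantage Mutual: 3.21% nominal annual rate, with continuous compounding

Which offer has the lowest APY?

Meridian Credit Union: (1 + 0.0441/12)^12 − 1 = 4.500%
Horizon Capital: (1 + 0.0394/4)^4 − 1 = 3.999%
Atlas Finance: (1 + 0.0373/365)^365 − 1 = 3.800%
Vantage Mutual: e^0.0321 − 1 = 3.262%
The lowest effective annual rate is Vantage Mutual at 3.262%.

Vantage Mutual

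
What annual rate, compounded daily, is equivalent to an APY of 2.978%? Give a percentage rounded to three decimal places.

2.935%

(1 + r/365)^365 − 1 = 0.02978, so 1 + r/365 = 1.02978^(1/365).
r/365 = 0.000080, so r = 0.029346 = 2.935%.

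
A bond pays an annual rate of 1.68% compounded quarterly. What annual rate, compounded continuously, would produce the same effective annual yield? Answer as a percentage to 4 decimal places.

1.6765%

EAR = (1 + 0.0168/4)^4 − 1 = 0.016906.
Equivalent continuous rate: r = ln(1 + 0.016906) = 0.016765 = 1.6765%.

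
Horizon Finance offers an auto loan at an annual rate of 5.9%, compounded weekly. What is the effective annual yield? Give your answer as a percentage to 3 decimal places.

6.074%

EAR = (1 + 0.059/52)^52 − 1.
= 1.060740 − 1 = 6.074%.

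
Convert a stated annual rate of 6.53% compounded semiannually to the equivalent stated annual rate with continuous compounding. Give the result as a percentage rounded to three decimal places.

EAR = (1 + 0.0653/2)^2 − 1 = 0.066366.
Equivalent continuous rate: r = ln(1 + 0.066366) = 0.064257 = 6.426%.

6.426%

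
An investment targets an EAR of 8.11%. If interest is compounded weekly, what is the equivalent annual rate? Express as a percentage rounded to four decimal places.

7.8038%

(1 + r/52)^52 − 1 = 0.0811, so 1 + r/52 = 1.0811^(1/52).
r/52 = 0.001501, so r = 0.078038 = 7.8038%.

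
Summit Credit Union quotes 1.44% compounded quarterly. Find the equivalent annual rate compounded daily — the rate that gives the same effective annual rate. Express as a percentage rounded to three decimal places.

EAR = (1 + 0.0144/4)^4 − 1 = 0.014478.
Solve (1 + r/365)^365 = 1.014478: r/365 = 1.014478^(1/365) − 1 = 0.000039, so r = 0.014374 = 1.437%.

1.437%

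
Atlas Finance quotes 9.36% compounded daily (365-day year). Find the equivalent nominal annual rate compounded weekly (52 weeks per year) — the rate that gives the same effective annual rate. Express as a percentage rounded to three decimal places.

9.367%

EAR = (1 + 0.0936/365)^365 − 1 = 0.098107.
Solve (1 + r/52)^52 = 1.098107: r/52 = 1.098107^(1/52) − 1 = 0.001801, so r = 0.093672 = 9.367%.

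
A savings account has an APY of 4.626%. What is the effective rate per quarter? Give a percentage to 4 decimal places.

The per-quarter rate i satisfies (1 + i)^4 = 1 + 0.04626.
i = 1.04626^(1/4) − 1 = 0.0113696 = 1.1370%.

1.1370%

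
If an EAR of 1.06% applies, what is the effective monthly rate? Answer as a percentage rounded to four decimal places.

0.0879%

The per-month rate i satisfies (1 + i)^12 = 1 + 0.0106.
i = 1.0106^(1/12) − 1 = 0.0008791 = 0.0879%.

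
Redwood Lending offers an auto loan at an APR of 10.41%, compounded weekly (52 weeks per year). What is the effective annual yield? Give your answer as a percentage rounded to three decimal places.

EAR = (1 + 0.1041/52)^52 − 1.
= (1 + 0.002002)^52 − 1 = 1.109596 − 1 = 10.960%.

10.960%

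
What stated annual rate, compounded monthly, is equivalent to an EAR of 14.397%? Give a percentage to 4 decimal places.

(1 + r/12)^12 − 1 = 0.14397, so 1 + r/12 = 1.14397^(1/12).
r/12 = 0.011272, so r = 0.135261 = 13.5261%.

13.5261%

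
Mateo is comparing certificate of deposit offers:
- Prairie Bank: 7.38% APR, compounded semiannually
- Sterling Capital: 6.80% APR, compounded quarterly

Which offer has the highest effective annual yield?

Prairie Bank

Prairie Bank: (1 + 0.0738/2)^2 − 1 = 7.516%
Sterling Capital: (1 + 0.0680/4)^4 − 1 = 6.975%
The highest effective annual rate is Prairie Bank at 7.516%.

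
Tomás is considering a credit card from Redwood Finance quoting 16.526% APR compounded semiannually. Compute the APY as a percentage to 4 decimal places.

EAR = (1 + 0.16526/2)^2 − 1.
= (1 + 0.082630)^2 − 1 = 1.172088 − 1 = 17.2088%.

17.2088%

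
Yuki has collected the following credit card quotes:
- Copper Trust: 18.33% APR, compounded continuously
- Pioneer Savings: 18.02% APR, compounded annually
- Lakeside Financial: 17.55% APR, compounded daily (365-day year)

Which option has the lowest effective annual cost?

Copper Trust: e^0.1833 − 1 = 20.117%
Pioneer Savings: compounded annually, EAR = 18.020%
Lakeside Financial: (1 + 0.1755/365)^365 − 1 = 19.179%
The lowest effective annual rate is Pioneer Savings at 18.020%.

Pioneer Savings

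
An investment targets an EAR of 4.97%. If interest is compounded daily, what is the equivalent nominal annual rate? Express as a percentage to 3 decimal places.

4.851%

(1 + r/365)^365 − 1 = 0.0497, so 1 + r/365 = 1.0497^(1/365).
r/365 = 0.000133, so r = 0.048508 = 4.851%.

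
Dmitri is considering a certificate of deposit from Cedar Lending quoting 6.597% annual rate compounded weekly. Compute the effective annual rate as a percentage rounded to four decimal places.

EAR = (1 + 0.06597/52)^52 − 1.
= (1 + 0.001269)^52 − 1 = 1.068150 − 1 = 6.8150%.

6.8150%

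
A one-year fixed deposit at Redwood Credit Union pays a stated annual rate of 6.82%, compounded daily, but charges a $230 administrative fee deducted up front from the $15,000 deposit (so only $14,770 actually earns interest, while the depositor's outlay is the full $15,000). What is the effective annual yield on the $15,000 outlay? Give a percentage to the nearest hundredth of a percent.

Value after one year: 14,770 × (1 + 0.0682/365)^365 = 14,770 × 1.070573 = $15,812.36.
Effective yield on the $15,000 outlay: 15,812.36 / 15,000 − 1 = 0.054157 = 5.42%.

5.42%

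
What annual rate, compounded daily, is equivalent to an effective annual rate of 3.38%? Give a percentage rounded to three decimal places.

(1 + r/365)^365 − 1 = 0.0338, so 1 + r/365 = 1.0338^(1/365).
r/365 = 0.000091, so r = 0.033243 = 3.324%.

3.324%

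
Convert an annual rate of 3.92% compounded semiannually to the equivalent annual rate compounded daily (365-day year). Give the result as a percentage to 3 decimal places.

3.882%

EAR = (1 + 0.0392/2)^2 − 1 = 0.039584.
Solve (1 + r/365)^365 = 1.039584: r/365 = 1.039584^(1/365) − 1 = 0.000106, so r = 0.038823 = 3.882%.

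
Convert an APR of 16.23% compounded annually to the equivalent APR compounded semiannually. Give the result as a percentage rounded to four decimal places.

Compounded annually, EAR = nominal = 0.162300.
Solve (1 + r/2)^2 = 1.162300: r/2 = 1.162300^(1/2) − 1 = 0.078100, so r = 0.156200 = 15.6200%.

15.6200%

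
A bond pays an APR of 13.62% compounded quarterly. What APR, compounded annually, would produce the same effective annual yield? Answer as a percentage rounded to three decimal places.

14.332%

EAR = (1 + 0.1362/4)^4 − 1 = 0.143316.
Compounded annually, the equivalent nominal rate is the EAR itself: 14.332%.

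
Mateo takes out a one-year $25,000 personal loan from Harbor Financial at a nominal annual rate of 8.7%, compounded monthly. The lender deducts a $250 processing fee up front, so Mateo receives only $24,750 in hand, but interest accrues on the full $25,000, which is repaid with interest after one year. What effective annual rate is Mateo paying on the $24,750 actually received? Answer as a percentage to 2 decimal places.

Amount owed after one year: 25,000 × (1 + 0.087/12)^12 = 25,000 × 1.090554 = $27,263.86.
Effective rate on net proceeds: 27,263.86 / 24,750 − 1 = 0.101570 = 10.16%.

10.16%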